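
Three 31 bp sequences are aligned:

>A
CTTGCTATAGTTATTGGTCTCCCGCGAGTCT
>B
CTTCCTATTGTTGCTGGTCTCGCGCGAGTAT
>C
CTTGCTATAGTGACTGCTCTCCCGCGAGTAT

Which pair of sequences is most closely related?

A–B: 6/31 differ, p = 0.194, d = 0.224.
A–C: 4/31 differ, p = 0.129, d = 0.142.
B–C: 6/31 differ, p = 0.194, d = 0.224.
The smallest distance is between A and C.

A and C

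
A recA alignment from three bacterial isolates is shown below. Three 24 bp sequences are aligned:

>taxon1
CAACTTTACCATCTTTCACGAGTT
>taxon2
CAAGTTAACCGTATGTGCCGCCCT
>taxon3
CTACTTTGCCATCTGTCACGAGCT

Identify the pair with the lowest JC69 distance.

taxon1 and taxon3

taxon1–taxon2: 10/24 differ, p = 0.417, d = 0.608.
taxon1–taxon3: 4/24 differ, p = 0.167, d = 0.188.
taxon2–taxon3: 10/24 differ, p = 0.417, d = 0.608.
The smallest distance is between taxon1 and taxon3.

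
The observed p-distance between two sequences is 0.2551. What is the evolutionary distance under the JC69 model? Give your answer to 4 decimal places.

0.3118

d = −(3/4) ln(1 − 4p/3) = −0.75 ln(1 − 0.340133) = −0.75 ln(0.659867)
  = −0.75 × (-0.415717) = 0.311788 substitutions/site.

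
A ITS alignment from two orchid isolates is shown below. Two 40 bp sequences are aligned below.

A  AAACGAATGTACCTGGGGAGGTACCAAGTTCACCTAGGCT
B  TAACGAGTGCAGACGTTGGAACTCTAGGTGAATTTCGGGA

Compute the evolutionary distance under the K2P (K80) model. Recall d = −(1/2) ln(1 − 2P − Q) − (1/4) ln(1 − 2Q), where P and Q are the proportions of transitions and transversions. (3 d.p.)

1.071

Of 40 sites, 11 differences are transitions and 11 are transversions, so P = 11/40 = 0.275 and Q = 11/40 = 0.275.
Under the Kimura two-parameter model, d = −½ ln(1 − 2P − Q) − ¼ ln(1 − 2Q).
1 − 2P − Q = 0.175, giving −½ ln(0.175) = 0.871485.
1 − 2Q = 0.45, giving −¼ ln(0.45) = 0.199627.
d = 0.871485 + 0.199627 = 1.071112.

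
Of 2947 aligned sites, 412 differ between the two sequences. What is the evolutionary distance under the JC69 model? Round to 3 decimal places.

0.155

p = 412/2947 ≈ 0.139803.
d = −(3/4) ln(1 − 4p/3) = −0.75 ln(1 − 0.186404) = −0.75 ln(0.813596)
  = −0.75 × (-0.206291) = 0.154718 substitutions/site.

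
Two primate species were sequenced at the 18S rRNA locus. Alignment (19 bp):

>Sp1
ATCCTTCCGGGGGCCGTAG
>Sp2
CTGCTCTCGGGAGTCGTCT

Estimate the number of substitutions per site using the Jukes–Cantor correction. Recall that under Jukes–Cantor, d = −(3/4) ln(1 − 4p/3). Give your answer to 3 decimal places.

The sequences differ at 8 of 19 sites (1, 3, 6, 7, 12, 14, 18, 19), so p = 8/19 ≈ 0.421053.
d = −(3/4) ln(1 − 4p/3) = −0.75 ln(1 − 0.561404) = −0.75 ln(0.438596)
  = −0.75 × (-0.824177) = 0.618133 substitutions/site.

0.618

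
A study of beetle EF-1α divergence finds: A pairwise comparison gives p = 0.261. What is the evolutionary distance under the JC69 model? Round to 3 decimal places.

d = −(3/4) ln(1 − 4p/3) = −0.75 ln(1 − 0.348) = −0.75 ln(0.652)
  = −0.75 × (-0.427711) = 0.320783 substitutions/site.

0.321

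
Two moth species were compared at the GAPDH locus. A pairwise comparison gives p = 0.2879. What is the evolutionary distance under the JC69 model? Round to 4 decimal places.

0.3632

d = −(3/4) ln(1 − 4p/3) = −0.75 ln(1 − 0.383867) = −0.75 ln(0.616133)
  = −0.75 × (-0.484292) = 0.363219 substitutions/site.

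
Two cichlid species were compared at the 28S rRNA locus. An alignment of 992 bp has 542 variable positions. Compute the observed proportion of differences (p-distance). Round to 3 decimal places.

0.546

p = 542/992 = 0.546370… ≈ 0.546 (to 3 d.p.).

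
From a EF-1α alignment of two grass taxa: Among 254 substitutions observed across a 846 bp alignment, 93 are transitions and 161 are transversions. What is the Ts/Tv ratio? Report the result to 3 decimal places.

R = 93/161 = 0.577639… ≈ 0.578 (to 3 d.p.).

0.578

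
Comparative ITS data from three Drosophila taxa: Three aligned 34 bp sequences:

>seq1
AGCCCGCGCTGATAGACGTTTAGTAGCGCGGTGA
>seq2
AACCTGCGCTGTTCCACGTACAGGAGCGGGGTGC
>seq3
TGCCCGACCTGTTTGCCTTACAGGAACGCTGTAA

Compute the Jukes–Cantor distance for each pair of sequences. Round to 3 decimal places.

d(seq1,seq2) = 0.373, d(seq1,seq3) = 0.535, d(seq2,seq3) = 0.597

seq1–seq2: 10/34 sites differ → p ≈ 0.294118, d = −0.75 ln(1 − 0.392157) = 0.373379 ≈ 0.373.
seq1–seq3: 13/34 sites differ → p ≈ 0.382353, d = −0.75 ln(1 − 0.509804) = 0.534712 ≈ 0.535.
seq2–seq3: 14/34 sites differ → p ≈ 0.411765, d = −0.75 ln(1 − 0.54902) = 0.597249 ≈ 0.597.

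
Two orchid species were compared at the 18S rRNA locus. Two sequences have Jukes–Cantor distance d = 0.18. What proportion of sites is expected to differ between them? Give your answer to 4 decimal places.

0.1600

p = (3/4)(1 − e^(−4d/3)) = 0.75 × (1 − e^(-0.24)) = 0.75 × (1 − 0.786628) = 0.160029.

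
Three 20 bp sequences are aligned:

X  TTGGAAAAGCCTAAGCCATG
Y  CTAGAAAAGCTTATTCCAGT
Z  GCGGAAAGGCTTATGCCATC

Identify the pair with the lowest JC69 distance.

X and Z

X–Y: 7/20 differ, p = 0.350, d = 0.471.
X–Z: 6/20 differ, p = 0.300, d = 0.383.
Y–Z: 7/20 differ, p = 0.350, d = 0.471.
The smallest distance is between X and Z.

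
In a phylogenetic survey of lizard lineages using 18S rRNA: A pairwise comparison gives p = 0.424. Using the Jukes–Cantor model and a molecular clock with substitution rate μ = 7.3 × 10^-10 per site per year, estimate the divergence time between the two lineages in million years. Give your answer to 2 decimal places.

d = −(3/4) ln(1 − 4p/3) = −0.75 ln(1 − 0.565333) = −0.75 ln(0.434667)
  = −0.75 × (-0.833175) = 0.624881 substitutions/site.
Under a molecular clock d = 2μt, so t = d/(2μ) = 0.624881 / (2 × 7.3 × 10^-10) = 428.00 million years.

428.00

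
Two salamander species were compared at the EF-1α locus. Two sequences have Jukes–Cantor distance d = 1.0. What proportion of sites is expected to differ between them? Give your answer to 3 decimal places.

p = (3/4)(1 − e^(−4d/3)) = 0.75 × (1 − e^(-1.333333)) = 0.75 × (1 − 0.263597) = 0.552302.

0.552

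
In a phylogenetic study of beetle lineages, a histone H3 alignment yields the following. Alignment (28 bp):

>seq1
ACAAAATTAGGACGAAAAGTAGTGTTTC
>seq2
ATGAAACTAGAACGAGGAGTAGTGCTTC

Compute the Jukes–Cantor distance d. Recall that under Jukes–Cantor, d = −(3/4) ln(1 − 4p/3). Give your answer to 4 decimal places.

The sequences differ at 7 of 28 sites (2, 3, 7, 11, 16, 17, 25), so p = 7/28 = 0.25.
d = −(3/4) ln(1 − 4p/3) = −0.75 ln(1 − 0.333333) = −0.75 ln(0.666667)
  = −0.75 × (-0.405465) = 0.304099 substitutions/site.

0.3041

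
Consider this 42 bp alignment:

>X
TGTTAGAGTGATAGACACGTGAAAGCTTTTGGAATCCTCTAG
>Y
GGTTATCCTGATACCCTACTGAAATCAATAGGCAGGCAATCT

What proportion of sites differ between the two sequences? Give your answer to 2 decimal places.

0.48

The sequences differ at 20 of 42 positions.
p = 20/42 = 0.476190… ≈ 0.48 (to 2 d.p.).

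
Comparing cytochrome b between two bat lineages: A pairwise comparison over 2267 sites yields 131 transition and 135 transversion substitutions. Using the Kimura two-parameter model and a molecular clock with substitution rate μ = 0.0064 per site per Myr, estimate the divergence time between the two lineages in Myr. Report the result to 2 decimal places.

P = 131/2267 ≈ 0.057786 and Q = 135/2267 ≈ 0.05955.
Under the Kimura two-parameter model, d = −½ ln(1 − 2P − Q) − ¼ ln(1 − 2Q).
1 − 2P − Q = 0.824878, giving −½ ln(0.824878) = 0.096260.
1 − 2Q = 0.8809, giving −¼ ln(0.8809) = 0.031703.
d = 0.096260 + 0.031703 = 0.127963.
Under a molecular clock d = 2μt, so t = d/(2μ) = 0.127963 / (2 × 0.0064) = 10.00 Myr.

10.00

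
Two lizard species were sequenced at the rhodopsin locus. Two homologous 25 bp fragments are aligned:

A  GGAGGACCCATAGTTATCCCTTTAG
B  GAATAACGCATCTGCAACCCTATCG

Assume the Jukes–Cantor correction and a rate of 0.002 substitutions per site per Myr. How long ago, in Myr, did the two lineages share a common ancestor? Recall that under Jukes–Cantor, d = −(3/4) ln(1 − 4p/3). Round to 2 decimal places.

The sequences differ at 11 of 25 sites, so p = 11/25 = 0.44.
d = −(3/4) ln(1 − 4p/3) = −0.75 ln(1 − 0.586667) = −0.75 ln(0.413333)
  = −0.75 × (-0.883502) = 0.662627 substitutions/site.
Under a molecular clock d = 2μt, so t = d/(2μ) = 0.662627 / (2 × 0.002) = 165.66 Myr.

165.66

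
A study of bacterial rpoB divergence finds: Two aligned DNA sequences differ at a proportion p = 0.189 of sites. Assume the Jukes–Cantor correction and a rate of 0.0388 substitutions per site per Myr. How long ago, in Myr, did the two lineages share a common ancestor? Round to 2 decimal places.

2.81

d = −(3/4) ln(1 − 4p/3) = −0.75 ln(1 − 0.252) = −0.75 ln(0.748)
  = −0.75 × (-0.290352) = 0.217764 substitutions/site.
Under a molecular clock d = 2μt, so t = d/(2μ) = 0.217764 / (2 × 0.0388) = 2.81 Myr.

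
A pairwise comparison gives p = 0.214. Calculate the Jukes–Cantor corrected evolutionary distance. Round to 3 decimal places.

0.252

d = −(3/4) ln(1 − 4p/3) = −0.75 ln(1 − 0.285333) = −0.75 ln(0.714667)
  = −0.75 × (-0.335939) = 0.251954 substitutions/site.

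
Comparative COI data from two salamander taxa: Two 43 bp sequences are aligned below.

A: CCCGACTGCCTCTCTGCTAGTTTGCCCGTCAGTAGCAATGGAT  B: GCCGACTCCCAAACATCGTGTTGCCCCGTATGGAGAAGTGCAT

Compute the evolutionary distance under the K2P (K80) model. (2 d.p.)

0.61

Of 43 sites, 1 differences are transitions and 16 are transversions, so P = 1/43 ≈ 0.023256 and Q = 16/43 ≈ 0.372093.
Under the Kimura two-parameter model, d = −½ ln(1 − 2P − Q) − ¼ ln(1 − 2Q).
1 − 2P − Q = 0.581395, giving −½ ln(0.581395) = 0.271162.
1 − 2Q = 0.255814, giving −¼ ln(0.255814) = 0.340826.
d = 0.271162 + 0.340826 = 0.611988.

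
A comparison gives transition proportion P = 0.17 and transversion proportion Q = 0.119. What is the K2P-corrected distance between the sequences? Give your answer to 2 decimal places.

Under the Kimura two-parameter model, d = −½ ln(1 − 2P − Q) − ¼ ln(1 − 2Q).
1 − 2P − Q = 0.541, giving −½ ln(0.541) = 0.307168.
1 − 2Q = 0.762, giving −¼ ln(0.762) = 0.067952.
d = 0.307168 + 0.067952 = 0.375120.

0.38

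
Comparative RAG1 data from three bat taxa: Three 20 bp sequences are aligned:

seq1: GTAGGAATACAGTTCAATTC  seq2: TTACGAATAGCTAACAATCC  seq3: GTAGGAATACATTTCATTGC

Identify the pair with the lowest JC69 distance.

seq1 and seq3

seq1–seq2: 8/20 differ, p = 0.400, d = 0.572.
seq1–seq3: 3/20 differ, p = 0.150, d = 0.167.
seq2–seq3: 8/20 differ, p = 0.400, d = 0.572.
The smallest distance is between seq1 and seq3.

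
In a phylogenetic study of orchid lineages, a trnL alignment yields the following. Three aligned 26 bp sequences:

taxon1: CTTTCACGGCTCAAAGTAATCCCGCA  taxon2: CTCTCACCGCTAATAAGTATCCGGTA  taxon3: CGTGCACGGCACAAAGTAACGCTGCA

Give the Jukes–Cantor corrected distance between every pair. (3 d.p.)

d(taxon1,taxon2) = 0.464, d(taxon1,taxon3) = 0.276, d(taxon2,taxon3) = 0.949

taxon1–taxon2: 9/26 sites differ → p ≈ 0.346154, d = −0.75 ln(1 − 0.461539) = 0.464280 ≈ 0.464.
taxon1–taxon3: 6/26 sites differ → p ≈ 0.230769, d = −0.75 ln(1 − 0.307692) = 0.275793 ≈ 0.276.
taxon2–taxon3: 14/26 sites differ → p ≈ 0.538462, d = −0.75 ln(1 − 0.717949) = 0.949251 ≈ 0.949.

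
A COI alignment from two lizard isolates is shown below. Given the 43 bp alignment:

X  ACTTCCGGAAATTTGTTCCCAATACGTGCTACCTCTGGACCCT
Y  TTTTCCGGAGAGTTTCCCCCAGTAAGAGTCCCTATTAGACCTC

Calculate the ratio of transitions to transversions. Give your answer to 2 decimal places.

Transitions are A↔G and C↔T; transversions are all other mismatches.
Transitions: 12. Transversions: 7.
R = 12/7 = 1.714285… ≈ 1.71 (to 2 d.p.).

1.71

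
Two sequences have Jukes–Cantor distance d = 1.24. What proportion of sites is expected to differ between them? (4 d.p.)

0.6064

p = (3/4)(1 − e^(−4d/3)) = 0.75 × (1 − e^(-1.653333)) = 0.75 × (1 − 0.191411) = 0.606442.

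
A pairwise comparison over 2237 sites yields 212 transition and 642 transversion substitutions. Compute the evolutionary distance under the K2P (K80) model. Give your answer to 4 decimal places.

P = 212/2237 ≈ 0.09477 and Q = 642/2237 ≈ 0.286992.
Under the Kimura two-parameter model, d = −½ ln(1 − 2P − Q) − ¼ ln(1 − 2Q).
1 − 2P − Q = 0.523468, giving −½ ln(0.523468) = 0.323640.
1 − 2Q = 0.426016, giving −¼ ln(0.426016) = 0.213320.
d = 0.323640 + 0.213320 = 0.536960.

0.5370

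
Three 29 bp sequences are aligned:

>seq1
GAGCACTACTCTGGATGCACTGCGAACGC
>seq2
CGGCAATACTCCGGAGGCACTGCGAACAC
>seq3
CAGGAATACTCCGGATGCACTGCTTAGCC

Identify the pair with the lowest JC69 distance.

seq1–seq2: 6/29 differ, p = 0.207, d = 0.242.
seq1–seq3: 8/29 differ, p = 0.276, d = 0.344.
seq2–seq3: 7/29 differ, p = 0.241, d = 0.291.
The smallest distance is between seq1 and seq2.

seq1 and seq2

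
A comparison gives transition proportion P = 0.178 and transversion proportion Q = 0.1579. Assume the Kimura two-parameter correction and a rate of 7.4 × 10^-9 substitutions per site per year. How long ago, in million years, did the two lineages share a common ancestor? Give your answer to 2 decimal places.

Under the Kimura two-parameter model, d = −½ ln(1 − 2P − Q) − ¼ ln(1 − 2Q).
1 − 2P − Q = 0.4861, giving −½ ln(0.4861) = 0.360670.
1 − 2Q = 0.6842, giving −¼ ln(0.6842) = 0.094876.
d = 0.360670 + 0.094876 = 0.455546.
Under a molecular clock d = 2μt, so t = d/(2μ) = 0.455546 / (2 × 7.4 × 10^-9) = 30.78 million years.

30.78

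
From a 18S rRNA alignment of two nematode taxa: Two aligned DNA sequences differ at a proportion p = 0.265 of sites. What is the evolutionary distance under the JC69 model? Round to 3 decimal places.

0.327

d = −(3/4) ln(1 − 4p/3) = −0.75 ln(1 − 0.353333) = −0.75 ln(0.646667)
  = −0.75 × (-0.435924) = 0.326943 substitutions/site.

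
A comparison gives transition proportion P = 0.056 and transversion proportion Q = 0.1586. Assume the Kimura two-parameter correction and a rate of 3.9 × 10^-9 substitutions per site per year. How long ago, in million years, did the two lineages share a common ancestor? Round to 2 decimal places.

Under the Kimura two-parameter model, d = −½ ln(1 − 2P − Q) − ¼ ln(1 − 2Q).
1 − 2P − Q = 0.7294, giving −½ ln(0.7294) = 0.157767.
1 − 2Q = 0.6828, giving −¼ ln(0.6828) = 0.095388.
d = 0.157767 + 0.095388 = 0.253155.
Under a molecular clock d = 2μt, so t = d/(2μ) = 0.253155 / (2 × 3.9 × 10^-9) = 32.46 million years.

32.46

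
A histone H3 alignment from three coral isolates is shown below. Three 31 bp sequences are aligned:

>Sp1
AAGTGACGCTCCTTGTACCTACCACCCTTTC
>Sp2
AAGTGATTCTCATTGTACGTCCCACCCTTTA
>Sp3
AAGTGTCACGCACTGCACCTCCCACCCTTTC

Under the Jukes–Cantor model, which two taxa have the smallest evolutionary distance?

Sp1 and Sp2

Sp1–Sp2: 6/31 differ, p = 0.194, d = 0.224.
Sp1–Sp3: 7/31 differ, p = 0.226, d = 0.269.
Sp2–Sp3: 8/31 differ, p = 0.258, d = 0.316.
The smallest distance is between Sp1 and Sp2.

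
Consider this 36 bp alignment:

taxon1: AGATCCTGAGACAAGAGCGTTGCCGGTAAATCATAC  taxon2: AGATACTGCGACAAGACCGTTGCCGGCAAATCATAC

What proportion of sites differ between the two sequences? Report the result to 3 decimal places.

The sequences differ at 4 of 36 positions (sites 5, 9, 17, 27).
p = 4/36 = 0.111111… ≈ 0.111 (to 3 d.p.).

0.111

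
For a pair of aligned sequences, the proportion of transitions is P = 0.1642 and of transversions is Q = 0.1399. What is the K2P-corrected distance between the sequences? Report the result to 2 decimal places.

0.40

Under the Kimura two-parameter model, d = −½ ln(1 − 2P − Q) − ¼ ln(1 − 2Q).
1 − 2P − Q = 0.5317, giving −½ ln(0.5317) = 0.315838.
1 − 2Q = 0.7202, giving −¼ ln(0.7202) = 0.082057.
d = 0.315838 + 0.082057 = 0.397895.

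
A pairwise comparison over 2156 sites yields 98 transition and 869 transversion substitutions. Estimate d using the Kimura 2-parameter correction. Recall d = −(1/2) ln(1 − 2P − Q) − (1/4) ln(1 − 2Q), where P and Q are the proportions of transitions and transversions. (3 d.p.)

P = 98/2156 ≈ 0.045455 and Q = 869/2156 ≈ 0.403061.
Under the Kimura two-parameter model, d = −½ ln(1 − 2P − Q) − ¼ ln(1 − 2Q).
1 − 2P − Q = 0.506029, giving −½ ln(0.506029) = 0.340581.
1 − 2Q = 0.193878, giving −¼ ln(0.193878) = 0.410132.
d = 0.340581 + 0.410132 = 0.750713.

0.751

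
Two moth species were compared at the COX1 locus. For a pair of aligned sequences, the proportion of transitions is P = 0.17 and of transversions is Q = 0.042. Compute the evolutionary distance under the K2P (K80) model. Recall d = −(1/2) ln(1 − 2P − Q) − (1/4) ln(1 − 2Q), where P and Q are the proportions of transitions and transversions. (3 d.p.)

Under the Kimura two-parameter model, d = −½ ln(1 − 2P − Q) − ¼ ln(1 − 2Q).
1 − 2P − Q = 0.618, giving −½ ln(0.618) = 0.240633.
1 − 2Q = 0.916, giving −¼ ln(0.916) = 0.021935.
d = 0.240633 + 0.021935 = 0.262568.

0.263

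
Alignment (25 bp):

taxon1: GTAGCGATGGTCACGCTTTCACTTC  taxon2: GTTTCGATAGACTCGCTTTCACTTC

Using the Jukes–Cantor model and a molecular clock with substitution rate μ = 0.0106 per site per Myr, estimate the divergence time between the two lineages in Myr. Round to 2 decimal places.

10.97

The sequences differ at 5 of 25 sites (3, 4, 9, 11, 13), so p = 5/25 = 0.2.
d = −(3/4) ln(1 − 4p/3) = −0.75 ln(1 − 0.266667) = −0.75 ln(0.733333)
  = −0.75 × (-0.310155) = 0.232616 substitutions/site.
Under a molecular clock d = 2μt, so t = d/(2μ) = 0.232616 / (2 × 0.0106) = 10.97 Myr.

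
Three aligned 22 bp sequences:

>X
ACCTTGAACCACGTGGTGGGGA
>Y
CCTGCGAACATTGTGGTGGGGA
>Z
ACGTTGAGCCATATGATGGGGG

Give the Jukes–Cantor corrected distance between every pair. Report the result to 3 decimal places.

X–Y: 7/22 sites differ → p ≈ 0.318182, d = −0.75 ln(1 − 0.424243) = 0.414052 ≈ 0.414.
X–Z: 6/22 sites differ → p ≈ 0.272727, d = −0.75 ln(1 − 0.363636) = 0.338988 ≈ 0.339.
Y–Z: 10/22 sites differ → p ≈ 0.454545, d = −0.75 ln(1 − 0.60606) = 0.698667 ≈ 0.699.

d(X,Y) = 0.414, d(X,Z) = 0.339, d(Y,Z) = 0.699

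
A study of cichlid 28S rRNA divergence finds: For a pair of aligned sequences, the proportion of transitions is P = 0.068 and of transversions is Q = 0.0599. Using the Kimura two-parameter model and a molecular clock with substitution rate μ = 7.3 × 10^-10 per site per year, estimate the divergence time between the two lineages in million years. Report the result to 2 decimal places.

96.52

Under the Kimura two-parameter model, d = −½ ln(1 − 2P − Q) − ¼ ln(1 − 2Q).
1 − 2P − Q = 0.8041, giving −½ ln(0.8041) = 0.109016.
1 − 2Q = 0.8802, giving −¼ ln(0.8802) = 0.031902.
d = 0.109016 + 0.031902 = 0.140918.
Under a molecular clock d = 2μt, so t = d/(2μ) = 0.140918 / (2 × 7.3 × 10^-10) = 96.52 million years.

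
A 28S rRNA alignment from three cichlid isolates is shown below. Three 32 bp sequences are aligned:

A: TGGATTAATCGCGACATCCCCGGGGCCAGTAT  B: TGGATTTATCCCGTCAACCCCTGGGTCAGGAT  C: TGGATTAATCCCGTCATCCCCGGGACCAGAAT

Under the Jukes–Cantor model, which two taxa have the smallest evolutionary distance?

A and C

A–B: 7/32 differ, p = 0.219, d = 0.259.
A–C: 4/32 differ, p = 0.125, d = 0.137.
B–C: 6/32 differ, p = 0.188, d = 0.216.
The smallest distance is between A and C.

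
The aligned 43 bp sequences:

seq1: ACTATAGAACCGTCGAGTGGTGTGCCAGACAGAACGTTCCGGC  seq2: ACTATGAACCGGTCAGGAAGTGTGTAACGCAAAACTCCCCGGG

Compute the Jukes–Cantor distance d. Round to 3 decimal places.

0.562

The sequences differ at 17 of 43 sites, so p = 17/43 ≈ 0.395349.
d = −(3/4) ln(1 − 4p/3) = −0.75 ln(1 − 0.527132) = −0.75 ln(0.472868)
  = −0.75 × (-0.748939) = 0.561704 substitutions/site.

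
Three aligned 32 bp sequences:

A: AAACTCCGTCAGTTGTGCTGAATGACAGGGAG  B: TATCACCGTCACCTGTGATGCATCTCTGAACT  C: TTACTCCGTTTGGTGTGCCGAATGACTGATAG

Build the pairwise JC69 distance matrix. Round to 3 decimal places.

d(A,B) = 0.657, d(A,C) = 0.353, d(B,C) = 0.736

A–B: 14/32 sites differ → p = 0.4375, d = −0.75 ln(1 − 0.583333) = 0.656601 ≈ 0.657.
A–C: 9/32 sites differ → p = 0.28125, d = −0.75 ln(1 − 0.375) = 0.352503 ≈ 0.353.
B–C: 15/32 sites differ → p = 0.46875, d = −0.75 ln(1 − 0.625) = 0.735622 ≈ 0.736.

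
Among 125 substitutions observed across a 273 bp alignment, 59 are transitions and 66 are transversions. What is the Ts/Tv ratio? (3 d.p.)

R = 59/66 = 0.893939… ≈ 0.894 (to 3 d.p.).

0.894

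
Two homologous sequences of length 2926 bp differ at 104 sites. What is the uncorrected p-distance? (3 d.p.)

p = 104/2926 = 0.035543… ≈ 0.036 (to 3 d.p.).

0.036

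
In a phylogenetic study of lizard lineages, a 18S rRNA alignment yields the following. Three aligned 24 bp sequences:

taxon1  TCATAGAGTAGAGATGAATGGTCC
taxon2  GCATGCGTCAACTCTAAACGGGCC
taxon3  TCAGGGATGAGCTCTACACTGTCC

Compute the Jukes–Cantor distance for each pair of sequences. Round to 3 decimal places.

d(taxon1,taxon2) = 0.961, d(taxon1,taxon3) = 0.708, d(taxon2,taxon3) = 0.520

taxon1–taxon2: 13/24 sites differ → p ≈ 0.541667, d = −0.75 ln(1 − 0.722223) = 0.960702 ≈ 0.961.
taxon1–taxon3: 11/24 sites differ → p ≈ 0.458333, d = −0.75 ln(1 − 0.611111) = 0.708346 ≈ 0.708.
taxon2–taxon3: 9/24 sites differ → p = 0.375, d = −0.75 ln(1 − 0.5) = 0.519860 ≈ 0.520.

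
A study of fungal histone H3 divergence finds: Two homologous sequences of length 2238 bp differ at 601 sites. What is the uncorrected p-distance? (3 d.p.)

0.269

p = 601/2238 = 0.268543… ≈ 0.269 (to 3 d.p.).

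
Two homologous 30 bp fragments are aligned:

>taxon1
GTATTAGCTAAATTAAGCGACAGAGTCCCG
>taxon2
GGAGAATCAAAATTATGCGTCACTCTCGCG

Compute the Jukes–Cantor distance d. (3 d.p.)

0.503

The sequences differ at 11 of 30 sites, so p = 11/30 ≈ 0.366667.
d = −(3/4) ln(1 − 4p/3) = −0.75 ln(1 − 0.488889) = −0.75 ln(0.511111)
  = −0.75 × (-0.671168) = 0.503376 substitutions/site.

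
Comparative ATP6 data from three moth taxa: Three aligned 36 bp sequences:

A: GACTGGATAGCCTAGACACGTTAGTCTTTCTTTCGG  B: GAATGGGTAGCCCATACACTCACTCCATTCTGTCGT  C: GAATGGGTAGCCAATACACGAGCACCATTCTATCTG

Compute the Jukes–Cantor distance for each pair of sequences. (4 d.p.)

A–B: 13/36 sites differ → p ≈ 0.361111, d = −0.75 ln(1 − 0.481481) = 0.492584 ≈ 0.4926.
A–C: 12/36 sites differ → p ≈ 0.333333, d = −0.75 ln(1 − 0.444444) = 0.440839 ≈ 0.4408.
B–C: 8/36 sites differ → p ≈ 0.222222, d = −0.75 ln(1 − 0.296296) = 0.263548 ≈ 0.2635.

d(A,B) = 0.4926, d(A,C) = 0.4408, d(B,C) = 0.2635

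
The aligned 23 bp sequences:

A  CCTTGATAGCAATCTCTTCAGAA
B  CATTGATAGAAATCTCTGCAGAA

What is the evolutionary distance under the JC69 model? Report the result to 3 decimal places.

0.143

The sequences differ at 3 of 23 sites (2, 10, 18), so p = 3/23 ≈ 0.130435.
d = −(3/4) ln(1 − 4p/3) = −0.75 ln(1 − 0.173913) = −0.75 ln(0.826087)
  = −0.75 × (-0.191055) = 0.143291 substitutions/site.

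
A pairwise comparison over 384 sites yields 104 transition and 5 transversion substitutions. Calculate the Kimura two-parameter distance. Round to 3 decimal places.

0.411

P = 104/384 ≈ 0.270833 and Q = 5/384 ≈ 0.013021.
Under the Kimura two-parameter model, d = −½ ln(1 − 2P − Q) − ¼ ln(1 − 2Q).
1 − 2P − Q = 0.445313, giving −½ ln(0.445313) = 0.404489.
1 − 2Q = 0.973958, giving −¼ ln(0.973958) = 0.006597.
d = 0.404489 + 0.006597 = 0.411086.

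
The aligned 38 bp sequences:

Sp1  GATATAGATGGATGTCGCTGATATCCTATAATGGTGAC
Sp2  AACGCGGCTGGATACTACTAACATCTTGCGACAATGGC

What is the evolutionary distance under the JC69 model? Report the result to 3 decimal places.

0.907

The sequences differ at 20 of 38 sites, so p = 20/38 ≈ 0.526316.
d = −(3/4) ln(1 − 4p/3) = −0.75 ln(1 − 0.701755) = −0.75 ln(0.298245)
  = −0.75 × (-1.209840) = 0.907380 substitutions/site.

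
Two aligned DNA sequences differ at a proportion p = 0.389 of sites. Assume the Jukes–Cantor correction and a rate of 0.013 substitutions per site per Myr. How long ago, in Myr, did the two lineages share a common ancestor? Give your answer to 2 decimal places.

d = −(3/4) ln(1 − 4p/3) = −0.75 ln(1 − 0.518667) = −0.75 ln(0.481333)
  = −0.75 × (-0.731196) = 0.548397 substitutions/site.
Under a molecular clock d = 2μt, so t = d/(2μ) = 0.548397 / (2 × 0.013) = 21.09 Myr.

21.09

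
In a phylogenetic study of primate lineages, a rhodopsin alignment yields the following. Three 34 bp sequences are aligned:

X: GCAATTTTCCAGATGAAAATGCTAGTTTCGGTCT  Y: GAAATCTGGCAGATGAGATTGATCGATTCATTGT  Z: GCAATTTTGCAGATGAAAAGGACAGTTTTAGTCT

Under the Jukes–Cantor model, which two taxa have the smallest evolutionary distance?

X–Y: 12/34 differ, p = 0.353, d = 0.477.
X–Z: 6/34 differ, p = 0.176, d = 0.201.
Y–Z: 12/34 differ, p = 0.353, d = 0.477.
The smallest distance is between X and Z.

X and Z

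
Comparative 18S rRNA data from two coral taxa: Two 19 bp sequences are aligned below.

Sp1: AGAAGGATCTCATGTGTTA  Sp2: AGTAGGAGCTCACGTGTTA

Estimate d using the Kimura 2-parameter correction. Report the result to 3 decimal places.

0.177

Of 19 sites, 1 differences are transitions and 2 are transversions, so P = 1/19 ≈ 0.052632 and Q = 2/19 ≈ 0.105263.
Under the Kimura two-parameter model, d = −½ ln(1 − 2P − Q) − ¼ ln(1 − 2Q).
1 − 2P − Q = 0.789473, giving −½ ln(0.789473) = 0.118195.
1 − 2Q = 0.789474, giving −¼ ln(0.789474) = 0.059097.
d = 0.118195 + 0.059097 = 0.177292.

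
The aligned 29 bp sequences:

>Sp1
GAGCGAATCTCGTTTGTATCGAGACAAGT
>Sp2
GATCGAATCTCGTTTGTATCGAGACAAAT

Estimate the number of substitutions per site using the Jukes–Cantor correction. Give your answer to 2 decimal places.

The sequences differ at 2 of 29 sites (3, 28), so p = 2/29 ≈ 0.068966.
d = −(3/4) ln(1 − 4p/3) = −0.75 ln(1 − 0.091955) = −0.75 ln(0.908045)
  = −0.75 × (-0.096461) = 0.072346 substitutions/site.

0.07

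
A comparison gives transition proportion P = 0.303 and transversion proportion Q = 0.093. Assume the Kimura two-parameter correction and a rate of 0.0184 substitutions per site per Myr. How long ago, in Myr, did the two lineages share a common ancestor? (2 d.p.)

Under the Kimura two-parameter model, d = −½ ln(1 − 2P − Q) − ¼ ln(1 − 2Q).
1 − 2P − Q = 0.301, giving −½ ln(0.301) = 0.600323.
1 − 2Q = 0.814, giving −¼ ln(0.814) = 0.051449.
d = 0.600323 + 0.051449 = 0.651772.
Under a molecular clock d = 2μt, so t = d/(2μ) = 0.651772 / (2 × 0.0184) = 17.71 Myr.

17.71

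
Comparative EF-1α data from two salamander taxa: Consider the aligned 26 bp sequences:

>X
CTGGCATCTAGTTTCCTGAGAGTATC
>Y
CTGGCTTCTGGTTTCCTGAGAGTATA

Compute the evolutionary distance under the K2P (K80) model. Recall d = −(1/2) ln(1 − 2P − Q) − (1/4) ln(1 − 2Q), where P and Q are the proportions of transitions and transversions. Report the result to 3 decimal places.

0.125

Of 26 sites, 1 differences are transitions and 2 are transversions, so P = 1/26 ≈ 0.038462 and Q = 2/26 ≈ 0.076923.
Under the Kimura two-parameter model, d = −½ ln(1 − 2P − Q) − ¼ ln(1 − 2Q).
1 − 2P − Q = 0.846153, giving −½ ln(0.846153) = 0.083528.
1 − 2Q = 0.846154, giving −¼ ln(0.846154) = 0.041763.
d = 0.083528 + 0.041763 = 0.125291.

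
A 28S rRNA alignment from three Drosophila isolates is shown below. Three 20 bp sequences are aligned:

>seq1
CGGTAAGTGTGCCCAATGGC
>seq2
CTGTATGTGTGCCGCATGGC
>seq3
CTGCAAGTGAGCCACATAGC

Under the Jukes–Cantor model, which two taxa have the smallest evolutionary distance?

seq1–seq2: 4/20 differ, p = 0.200, d = 0.233.
seq1–seq3: 6/20 differ, p = 0.300, d = 0.383.
seq2–seq3: 5/20 differ, p = 0.250, d = 0.304.
The smallest distance is between seq1 and seq2.

seq1 and seq2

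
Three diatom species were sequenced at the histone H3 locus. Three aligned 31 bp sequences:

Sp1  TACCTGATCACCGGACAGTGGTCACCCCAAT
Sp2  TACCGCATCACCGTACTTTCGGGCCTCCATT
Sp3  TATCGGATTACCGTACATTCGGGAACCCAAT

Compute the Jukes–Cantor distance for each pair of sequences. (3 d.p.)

d(Sp1,Sp2) = 0.481, d(Sp1,Sp3) = 0.367, d(Sp2,Sp3) = 0.316

Sp1–Sp2: 11/31 sites differ → p ≈ 0.354839, d = −0.75 ln(1 − 0.473119) = 0.480585 ≈ 0.481.
Sp1–Sp3: 9/31 sites differ → p ≈ 0.290323, d = −0.75 ln(1 − 0.387097) = 0.367161 ≈ 0.367.
Sp2–Sp3: 8/31 sites differ → p ≈ 0.258065, d = −0.75 ln(1 − 0.344087) = 0.316295 ≈ 0.316.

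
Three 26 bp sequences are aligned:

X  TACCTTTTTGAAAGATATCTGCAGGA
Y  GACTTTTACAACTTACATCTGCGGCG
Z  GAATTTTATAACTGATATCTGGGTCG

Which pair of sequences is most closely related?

Y and Z

X–Y: 12/26 differ, p = 0.462, d = 0.717.
X–Z: 12/26 differ, p = 0.462, d = 0.717.
Y–Z: 6/26 differ, p = 0.231, d = 0.276.
The smallest distance is between Y and Z.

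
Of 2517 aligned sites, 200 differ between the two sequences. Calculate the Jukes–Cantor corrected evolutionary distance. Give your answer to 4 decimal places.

0.0840

p = 200/2517 ≈ 0.07946.
d = −(3/4) ln(1 − 4p/3) = −0.75 ln(1 − 0.105947) = −0.75 ln(0.894053)
  = −0.75 × (-0.111990) = 0.083993 substitutions/site.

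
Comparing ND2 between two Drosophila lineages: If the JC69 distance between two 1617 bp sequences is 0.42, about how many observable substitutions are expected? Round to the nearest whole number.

Invert JC69: p = (3/4)(1 − e^(−4d/3)) = 0.75 × (1 − e^(-0.56)) = 0.75 × (1 − 0.571209) = 0.321593.
Expected differing sites = pL ≈ 0.321593 × 1617 = 520.015881 ≈ 520.

520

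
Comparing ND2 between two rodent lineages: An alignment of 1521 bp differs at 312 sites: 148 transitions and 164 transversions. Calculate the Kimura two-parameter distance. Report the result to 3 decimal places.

P = 148/1521 ≈ 0.097304 and Q = 164/1521 ≈ 0.107824.
Under the Kimura two-parameter model, d = −½ ln(1 − 2P − Q) − ¼ ln(1 − 2Q).
1 − 2P − Q = 0.697568, giving −½ ln(0.697568) = 0.180078.
1 − 2Q = 0.784352, giving −¼ ln(0.784352) = 0.060724.
d = 0.180078 + 0.060724 = 0.240802.

0.241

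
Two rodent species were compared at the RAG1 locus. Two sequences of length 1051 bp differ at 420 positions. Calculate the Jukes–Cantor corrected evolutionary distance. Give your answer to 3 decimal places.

0.571

p = 420/1051 ≈ 0.399619.
d = −(3/4) ln(1 − 4p/3) = −0.75 ln(1 − 0.532825) = −0.75 ln(0.467175)
  = −0.75 × (-0.761051) = 0.570788 substitutions/site.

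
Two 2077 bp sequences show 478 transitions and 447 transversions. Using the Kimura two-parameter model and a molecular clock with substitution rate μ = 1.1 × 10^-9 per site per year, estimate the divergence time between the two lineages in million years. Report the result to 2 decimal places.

P = 478/2077 ≈ 0.23014 and Q = 447/2077 ≈ 0.215214.
Under the Kimura two-parameter model, d = −½ ln(1 − 2P − Q) − ¼ ln(1 − 2Q).
1 − 2P − Q = 0.324506, giving −½ ln(0.324506) = 0.562726.
1 − 2Q = 0.569572, giving −¼ ln(0.569572) = 0.140718.
d = 0.562726 + 0.140718 = 0.703444.
Under a molecular clock d = 2μt, so t = d/(2μ) = 0.703444 / (2 × 1.1 × 10^-9) = 319.75 million years.

319.75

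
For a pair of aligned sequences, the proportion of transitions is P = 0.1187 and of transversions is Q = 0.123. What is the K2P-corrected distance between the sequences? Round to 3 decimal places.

0.294

Under the Kimura two-parameter model, d = −½ ln(1 − 2P − Q) − ¼ ln(1 − 2Q).
1 − 2P − Q = 0.6396, giving −½ ln(0.6396) = 0.223456.
1 − 2Q = 0.754, giving −¼ ln(0.754) = 0.070591.
d = 0.223456 + 0.070591 = 0.294047.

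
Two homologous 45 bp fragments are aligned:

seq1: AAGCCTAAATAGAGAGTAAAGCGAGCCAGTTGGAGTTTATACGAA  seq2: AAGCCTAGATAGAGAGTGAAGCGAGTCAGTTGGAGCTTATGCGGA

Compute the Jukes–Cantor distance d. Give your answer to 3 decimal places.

0.147

The sequences differ at 6 of 45 sites (8, 18, 26, 36, 41, 44), so p = 6/45 ≈ 0.133333.
d = −(3/4) ln(1 − 4p/3) = −0.75 ln(1 − 0.177777) = −0.75 ln(0.822223)
  = −0.75 × (-0.195744) = 0.146808 substitutions/site.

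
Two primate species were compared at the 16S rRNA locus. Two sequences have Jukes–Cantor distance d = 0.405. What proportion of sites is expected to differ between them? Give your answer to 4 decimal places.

0.3129

p = (3/4)(1 − e^(−4d/3)) = 0.75 × (1 − e^(-0.54)) = 0.75 × (1 − 0.582748) = 0.312939.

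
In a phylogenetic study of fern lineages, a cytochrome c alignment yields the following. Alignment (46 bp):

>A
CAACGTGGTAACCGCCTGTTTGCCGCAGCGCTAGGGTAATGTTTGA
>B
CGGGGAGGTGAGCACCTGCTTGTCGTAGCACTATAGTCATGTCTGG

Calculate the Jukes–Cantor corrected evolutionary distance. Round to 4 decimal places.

The sequences differ at 16 of 46 sites, so p = 16/46 ≈ 0.347826.
d = −(3/4) ln(1 − 4p/3) = −0.75 ln(1 − 0.463768) = −0.75 ln(0.536232)
  = −0.75 × (-0.623188) = 0.467391 substitutions/site.

0.4674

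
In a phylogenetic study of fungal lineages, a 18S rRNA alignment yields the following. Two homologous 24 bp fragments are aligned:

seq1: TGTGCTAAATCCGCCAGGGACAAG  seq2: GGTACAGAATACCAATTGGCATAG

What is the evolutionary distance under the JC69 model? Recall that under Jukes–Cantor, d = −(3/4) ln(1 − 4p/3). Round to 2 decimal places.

The sequences differ at 13 of 24 sites, so p = 13/24 ≈ 0.541667.
d = −(3/4) ln(1 − 4p/3) = −0.75 ln(1 − 0.722223) = −0.75 ln(0.277777)
  = −0.75 × (-1.280937) = 0.960703 substitutions/site.

0.96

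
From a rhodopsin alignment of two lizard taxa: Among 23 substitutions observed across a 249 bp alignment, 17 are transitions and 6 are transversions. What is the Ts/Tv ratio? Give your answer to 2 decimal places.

2.83

R = 17/6 = 2.833333… ≈ 2.83 (to 2 d.p.).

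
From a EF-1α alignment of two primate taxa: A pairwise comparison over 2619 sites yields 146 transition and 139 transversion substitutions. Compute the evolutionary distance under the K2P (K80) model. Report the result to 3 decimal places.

P = 146/2619 ≈ 0.055746 and Q = 139/2619 ≈ 0.053074.
Under the Kimura two-parameter model, d = −½ ln(1 − 2P − Q) − ¼ ln(1 − 2Q).
1 − 2P − Q = 0.835434, giving −½ ln(0.835434) = 0.089902.
1 − 2Q = 0.893852, giving −¼ ln(0.893852) = 0.028054.
d = 0.089902 + 0.028054 = 0.117956.

0.118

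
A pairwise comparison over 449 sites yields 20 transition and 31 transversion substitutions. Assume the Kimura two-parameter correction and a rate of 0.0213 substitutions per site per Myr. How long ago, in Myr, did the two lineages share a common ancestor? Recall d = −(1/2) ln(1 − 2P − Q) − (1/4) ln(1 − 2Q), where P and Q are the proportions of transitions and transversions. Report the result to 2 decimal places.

P = 20/449 ≈ 0.044543 and Q = 31/449 ≈ 0.069042.
Under the Kimura two-parameter model, d = −½ ln(1 − 2P − Q) − ¼ ln(1 − 2Q).
1 − 2P − Q = 0.841872, giving −½ ln(0.841872) = 0.086064.
1 − 2Q = 0.861916, giving −¼ ln(0.861916) = 0.037149.
d = 0.086064 + 0.037149 = 0.123213.
Under a molecular clock d = 2μt, so t = d/(2μ) = 0.123213 / (2 × 0.0213) = 2.89 Myr.

2.89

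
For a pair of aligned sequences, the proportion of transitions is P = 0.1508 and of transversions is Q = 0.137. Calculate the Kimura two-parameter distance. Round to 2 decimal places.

0.37

Under the Kimura two-parameter model, d = −½ ln(1 − 2P − Q) − ¼ ln(1 − 2Q).
1 − 2P − Q = 0.5614, giving −½ ln(0.5614) = 0.288661.
1 − 2Q = 0.726, giving −¼ ln(0.726) = 0.080051.
d = 0.288661 + 0.080051 = 0.368712.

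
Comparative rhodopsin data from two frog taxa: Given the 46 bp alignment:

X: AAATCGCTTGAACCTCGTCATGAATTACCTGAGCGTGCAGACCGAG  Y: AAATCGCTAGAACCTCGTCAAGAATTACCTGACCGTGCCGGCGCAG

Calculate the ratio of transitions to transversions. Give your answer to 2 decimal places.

Transitions are A↔G and C↔T; transversions are all other mismatches.
Transitions: 1. Transversions: 6.
R = 1/6 = 0.166666… ≈ 0.17 (to 2 d.p.).

0.17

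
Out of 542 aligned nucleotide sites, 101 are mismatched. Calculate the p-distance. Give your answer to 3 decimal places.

p = 101/542 = 0.186346… ≈ 0.186 (to 3 d.p.).

0.186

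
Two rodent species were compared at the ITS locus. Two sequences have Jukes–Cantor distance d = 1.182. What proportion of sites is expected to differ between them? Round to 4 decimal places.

p = (3/4)(1 − e^(−4d/3)) = 0.75 × (1 − e^(-1.576)) = 0.75 × (1 − 0.206801) = 0.594899.

0.5949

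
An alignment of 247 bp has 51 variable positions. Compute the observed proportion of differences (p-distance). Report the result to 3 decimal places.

p = 51/247 = 0.206477… ≈ 0.206 (to 3 d.p.).

0.206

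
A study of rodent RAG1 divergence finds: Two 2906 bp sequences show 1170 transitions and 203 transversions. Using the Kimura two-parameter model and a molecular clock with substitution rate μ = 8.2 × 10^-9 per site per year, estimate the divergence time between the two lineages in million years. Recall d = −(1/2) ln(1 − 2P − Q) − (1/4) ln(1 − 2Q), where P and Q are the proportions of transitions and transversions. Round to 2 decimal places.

P = 1170/2906 ≈ 0.402615 and Q = 203/2906 ≈ 0.069855.
Under the Kimura two-parameter model, d = −½ ln(1 − 2P − Q) − ¼ ln(1 − 2Q).
1 − 2P − Q = 0.124915, giving −½ ln(0.124915) = 1.040061.
1 − 2Q = 0.86029, giving −¼ ln(0.86029) = 0.037621.
d = 1.040061 + 0.037621 = 1.077682.
Under a molecular clock d = 2μt, so t = d/(2μ) = 1.077682 / (2 × 8.2 × 10^-9) = 65.71 million years.

65.71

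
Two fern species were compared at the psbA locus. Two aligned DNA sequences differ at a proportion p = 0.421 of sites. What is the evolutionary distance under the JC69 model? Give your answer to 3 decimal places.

d = −(3/4) ln(1 − 4p/3) = −0.75 ln(1 − 0.561333) = −0.75 ln(0.438667)
  = −0.75 × (-0.824015) = 0.618011 substitutions/site.

0.618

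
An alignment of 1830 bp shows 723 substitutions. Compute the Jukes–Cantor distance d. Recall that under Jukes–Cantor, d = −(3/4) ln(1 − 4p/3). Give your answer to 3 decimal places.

p = 723/1830 ≈ 0.395082.
d = −(3/4) ln(1 − 4p/3) = −0.75 ln(1 − 0.526776) = −0.75 ln(0.473224)
  = −0.75 × (-0.748186) = 0.561140 substitutions/site.

0.561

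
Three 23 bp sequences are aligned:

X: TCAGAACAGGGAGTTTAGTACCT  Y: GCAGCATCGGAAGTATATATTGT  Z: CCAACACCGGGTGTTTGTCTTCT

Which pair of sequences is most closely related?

Y and Z

X–Y: 11/23 differ, p = 0.478, d = 0.761.
X–Z: 10/23 differ, p = 0.435, d = 0.650.
Y–Z: 9/23 differ, p = 0.391, d = 0.553.
The smallest distance is between Y and Z.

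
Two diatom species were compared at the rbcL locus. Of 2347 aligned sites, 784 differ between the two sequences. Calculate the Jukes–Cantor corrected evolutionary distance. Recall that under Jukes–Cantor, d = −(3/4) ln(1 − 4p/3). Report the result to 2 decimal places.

0.44

p = 784/2347 ≈ 0.334043.
d = −(3/4) ln(1 − 4p/3) = −0.75 ln(1 − 0.445391) = −0.75 ln(0.554609)
  = −0.75 × (-0.589492) = 0.442119 substitutions/site.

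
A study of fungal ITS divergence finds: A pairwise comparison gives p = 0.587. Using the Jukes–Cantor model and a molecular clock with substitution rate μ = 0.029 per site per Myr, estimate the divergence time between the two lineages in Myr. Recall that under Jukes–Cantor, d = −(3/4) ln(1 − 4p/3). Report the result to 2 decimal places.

d = −(3/4) ln(1 − 4p/3) = −0.75 ln(1 − 0.782667) = −0.75 ln(0.217333)
  = −0.75 × (-1.526325) = 1.144744 substitutions/site.
Under a molecular clock d = 2μt, so t = d/(2μ) = 1.144744 / (2 × 0.029) = 19.74 Myr.

19.74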